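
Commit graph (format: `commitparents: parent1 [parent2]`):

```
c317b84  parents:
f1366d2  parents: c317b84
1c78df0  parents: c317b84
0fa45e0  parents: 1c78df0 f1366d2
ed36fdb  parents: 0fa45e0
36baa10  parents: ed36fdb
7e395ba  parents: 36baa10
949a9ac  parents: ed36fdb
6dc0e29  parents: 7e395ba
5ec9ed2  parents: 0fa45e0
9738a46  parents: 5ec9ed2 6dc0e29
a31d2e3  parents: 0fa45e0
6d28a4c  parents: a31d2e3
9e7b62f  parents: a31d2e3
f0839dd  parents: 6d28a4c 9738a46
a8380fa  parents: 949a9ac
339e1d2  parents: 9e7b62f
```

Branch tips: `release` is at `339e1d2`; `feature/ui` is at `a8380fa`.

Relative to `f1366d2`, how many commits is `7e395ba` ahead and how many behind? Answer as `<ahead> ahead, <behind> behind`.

5 ahead, 0 behind

Reachable from 7e395ba: {0fa45e0, 1c78df0, 36baa10, 7e395ba, c317b84, ed36fdb, f1366d2}.
Reachable from f1366d2: {c317b84, f1366d2}.
Only in 7e395ba's history (ahead): {0fa45e0, 1c78df0, 36baa10, 7e395ba, ed36fdb} — 5.
Only in f1366d2's history (behind): {} — 0.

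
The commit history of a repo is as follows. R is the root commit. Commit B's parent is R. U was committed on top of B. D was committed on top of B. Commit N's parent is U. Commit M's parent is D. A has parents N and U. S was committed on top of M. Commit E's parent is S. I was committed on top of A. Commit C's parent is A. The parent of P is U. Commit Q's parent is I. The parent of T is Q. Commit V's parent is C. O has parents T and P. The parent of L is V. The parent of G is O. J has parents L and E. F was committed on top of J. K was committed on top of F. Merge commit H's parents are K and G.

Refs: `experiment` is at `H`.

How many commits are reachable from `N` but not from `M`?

Reachable from N: {B, N, R, U}.
Reachable from M: {B, D, M, R}.
In N's history but not M's: {N, U} — 2 commits.

2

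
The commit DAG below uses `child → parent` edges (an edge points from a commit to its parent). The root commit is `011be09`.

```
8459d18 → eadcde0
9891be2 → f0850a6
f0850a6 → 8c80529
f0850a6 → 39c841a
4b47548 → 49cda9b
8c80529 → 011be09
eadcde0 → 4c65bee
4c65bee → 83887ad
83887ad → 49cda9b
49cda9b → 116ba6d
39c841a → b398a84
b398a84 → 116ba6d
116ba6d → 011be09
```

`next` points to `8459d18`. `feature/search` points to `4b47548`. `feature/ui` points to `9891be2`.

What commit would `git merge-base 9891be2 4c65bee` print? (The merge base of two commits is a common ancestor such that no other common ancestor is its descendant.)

116ba6d

Ancestors of 9891be2: {011be09, 116ba6d, 39c841a, 8c80529, 9891be2, b398a84, f0850a6}.
Ancestors of 4c65bee: {011be09, 116ba6d, 49cda9b, 4c65bee, 83887ad}.
Common ancestors: {011be09, 116ba6d}.
Among these, 116ba6d is not an ancestor of any other common ancestor — it is the merge base.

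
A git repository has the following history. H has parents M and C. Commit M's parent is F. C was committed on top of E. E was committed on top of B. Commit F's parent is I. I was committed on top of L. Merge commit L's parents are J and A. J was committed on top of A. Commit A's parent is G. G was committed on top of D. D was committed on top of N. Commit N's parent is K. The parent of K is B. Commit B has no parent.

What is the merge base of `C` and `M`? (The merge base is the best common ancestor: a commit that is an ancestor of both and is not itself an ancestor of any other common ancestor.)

Ancestors of C: {B, C, E}.
Ancestors of M: {A, B, D, F, G, I, J, K, L, M, N}.
Common ancestors: {B}.
The only common ancestor is B, so it is the merge base.

B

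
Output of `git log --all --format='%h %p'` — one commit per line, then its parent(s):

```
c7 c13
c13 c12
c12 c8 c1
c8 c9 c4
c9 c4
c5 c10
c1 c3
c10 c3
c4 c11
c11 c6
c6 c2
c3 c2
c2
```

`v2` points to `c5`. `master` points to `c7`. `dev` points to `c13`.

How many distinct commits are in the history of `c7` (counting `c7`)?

Walking parent pointers from c7: reachable set = {c1, c11, c12, c13, c2, c3, c4, c6, c7, c8, c9}.
That is 11 commits.

11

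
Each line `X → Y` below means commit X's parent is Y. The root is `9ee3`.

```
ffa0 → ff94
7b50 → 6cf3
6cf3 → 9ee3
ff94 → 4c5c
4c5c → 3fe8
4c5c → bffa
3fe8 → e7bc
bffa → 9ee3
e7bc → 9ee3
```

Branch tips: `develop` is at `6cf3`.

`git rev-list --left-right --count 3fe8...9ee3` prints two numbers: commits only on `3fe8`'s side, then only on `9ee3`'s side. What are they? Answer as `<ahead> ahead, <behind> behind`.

Reachable from 3fe8: {3fe8, 9ee3, e7bc}.
Reachable from 9ee3: {9ee3}.
Only in 3fe8's history (ahead): {3fe8, e7bc} — 2.
Only in 9ee3's history (behind): {} — 0.

2 ahead, 0 behind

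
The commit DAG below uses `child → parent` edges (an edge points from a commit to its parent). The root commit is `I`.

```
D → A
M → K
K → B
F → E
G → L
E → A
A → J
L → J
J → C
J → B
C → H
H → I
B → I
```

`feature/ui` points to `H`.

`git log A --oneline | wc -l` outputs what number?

6

Walking parent pointers from A: reachable set = {A, B, C, H, I, J}.
That is 6 commits.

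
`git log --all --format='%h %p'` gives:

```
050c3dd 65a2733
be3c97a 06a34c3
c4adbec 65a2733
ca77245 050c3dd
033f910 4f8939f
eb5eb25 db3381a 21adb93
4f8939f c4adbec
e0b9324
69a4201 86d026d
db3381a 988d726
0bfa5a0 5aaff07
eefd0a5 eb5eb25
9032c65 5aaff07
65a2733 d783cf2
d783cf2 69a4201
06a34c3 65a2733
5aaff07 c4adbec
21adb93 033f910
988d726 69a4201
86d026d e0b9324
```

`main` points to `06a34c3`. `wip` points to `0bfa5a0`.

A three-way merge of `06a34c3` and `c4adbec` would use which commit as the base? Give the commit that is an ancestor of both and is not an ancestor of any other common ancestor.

Ancestors of 06a34c3: {06a34c3, 65a2733, 69a4201, 86d026d, d783cf2, e0b9324}.
Ancestors of c4adbec: {65a2733, 69a4201, 86d026d, c4adbec, d783cf2, e0b9324}.
Common ancestors: {65a2733, 69a4201, 86d026d, d783cf2, e0b9324}.
Among these, 65a2733 is not an ancestor of any other common ancestor — it is the merge base.

65a2733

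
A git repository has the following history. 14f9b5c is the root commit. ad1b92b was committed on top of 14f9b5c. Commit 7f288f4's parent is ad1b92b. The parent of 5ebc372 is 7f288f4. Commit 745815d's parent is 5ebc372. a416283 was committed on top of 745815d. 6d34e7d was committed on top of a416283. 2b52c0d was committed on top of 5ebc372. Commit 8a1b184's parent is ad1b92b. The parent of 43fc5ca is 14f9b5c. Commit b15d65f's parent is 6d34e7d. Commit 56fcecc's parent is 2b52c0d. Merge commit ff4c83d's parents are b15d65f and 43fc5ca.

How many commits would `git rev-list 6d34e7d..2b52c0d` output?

Reachable from 2b52c0d: {14f9b5c, 2b52c0d, 5ebc372, 7f288f4, ad1b92b}.
Reachable from 6d34e7d: {14f9b5c, 5ebc372, 6d34e7d, 745815d, 7f288f4, a416283, ad1b92b}.
In 2b52c0d's history but not 6d34e7d's: {2b52c0d} — 1 commit.

1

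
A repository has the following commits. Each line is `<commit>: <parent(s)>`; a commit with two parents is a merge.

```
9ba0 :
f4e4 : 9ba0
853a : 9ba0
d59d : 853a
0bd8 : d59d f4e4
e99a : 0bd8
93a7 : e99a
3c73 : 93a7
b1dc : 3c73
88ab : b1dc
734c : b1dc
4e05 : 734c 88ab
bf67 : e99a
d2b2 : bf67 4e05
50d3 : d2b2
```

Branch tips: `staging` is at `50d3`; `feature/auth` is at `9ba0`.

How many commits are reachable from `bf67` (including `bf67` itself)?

7

Walking parent pointers from bf67: reachable set = {0bd8, 853a, 9ba0, bf67, d59d, e99a, f4e4}.
That is 7 commits.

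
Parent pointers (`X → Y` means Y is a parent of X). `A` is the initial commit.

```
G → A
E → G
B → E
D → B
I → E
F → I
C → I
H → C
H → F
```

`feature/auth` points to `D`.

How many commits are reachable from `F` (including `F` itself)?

5

Walking parent pointers from F: reachable set = {A, E, F, G, I}.
That is 5 commits.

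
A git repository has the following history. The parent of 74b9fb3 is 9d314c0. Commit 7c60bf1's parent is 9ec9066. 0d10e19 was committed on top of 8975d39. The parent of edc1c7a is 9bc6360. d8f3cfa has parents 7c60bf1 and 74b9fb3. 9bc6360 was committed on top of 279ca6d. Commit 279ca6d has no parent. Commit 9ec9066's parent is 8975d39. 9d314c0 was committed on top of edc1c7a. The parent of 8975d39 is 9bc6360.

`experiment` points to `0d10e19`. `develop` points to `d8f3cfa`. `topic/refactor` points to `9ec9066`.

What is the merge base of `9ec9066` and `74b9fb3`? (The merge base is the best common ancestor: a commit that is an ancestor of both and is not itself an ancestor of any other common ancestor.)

9bc6360

Ancestors of 9ec9066: {279ca6d, 8975d39, 9bc6360, 9ec9066}.
Ancestors of 74b9fb3: {279ca6d, 74b9fb3, 9bc6360, 9d314c0, edc1c7a}.
Common ancestors: {279ca6d, 9bc6360}.
Among these, 9bc6360 is not an ancestor of any other common ancestor — it is the merge base.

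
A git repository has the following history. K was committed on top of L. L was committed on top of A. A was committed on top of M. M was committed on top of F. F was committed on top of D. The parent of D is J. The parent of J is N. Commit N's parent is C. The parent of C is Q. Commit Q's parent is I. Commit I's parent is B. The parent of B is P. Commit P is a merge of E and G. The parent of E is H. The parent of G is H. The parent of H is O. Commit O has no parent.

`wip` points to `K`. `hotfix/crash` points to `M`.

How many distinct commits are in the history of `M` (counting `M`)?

14

Walking parent pointers from M: reachable set = {B, C, D, E, F, G, H, I, J, M, N, O, P, Q}.
That is 14 commits.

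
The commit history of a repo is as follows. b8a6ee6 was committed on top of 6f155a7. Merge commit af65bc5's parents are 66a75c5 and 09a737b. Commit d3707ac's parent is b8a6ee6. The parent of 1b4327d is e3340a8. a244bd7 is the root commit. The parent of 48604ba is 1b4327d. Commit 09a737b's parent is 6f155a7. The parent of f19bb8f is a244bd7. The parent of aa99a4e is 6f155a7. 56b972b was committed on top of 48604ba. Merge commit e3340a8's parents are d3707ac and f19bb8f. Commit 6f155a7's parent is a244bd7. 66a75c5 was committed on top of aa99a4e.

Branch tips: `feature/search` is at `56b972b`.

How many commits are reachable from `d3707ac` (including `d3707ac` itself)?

Walking parent pointers from d3707ac: reachable set = {6f155a7, a244bd7, b8a6ee6, d3707ac}.
That is 4 commits.

4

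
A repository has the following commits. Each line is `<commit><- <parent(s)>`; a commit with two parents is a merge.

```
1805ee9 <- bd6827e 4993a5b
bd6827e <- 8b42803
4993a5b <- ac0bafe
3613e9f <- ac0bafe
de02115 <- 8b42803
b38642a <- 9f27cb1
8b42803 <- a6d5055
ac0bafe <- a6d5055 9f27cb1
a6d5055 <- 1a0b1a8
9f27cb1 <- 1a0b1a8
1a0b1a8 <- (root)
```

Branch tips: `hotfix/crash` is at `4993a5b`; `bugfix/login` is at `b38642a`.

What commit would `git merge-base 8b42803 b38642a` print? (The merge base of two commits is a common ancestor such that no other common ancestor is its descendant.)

1a0b1a8

Ancestors of 8b42803: {1a0b1a8, 8b42803, a6d5055}.
Ancestors of b38642a: {1a0b1a8, 9f27cb1, b38642a}.
Common ancestors: {1a0b1a8}.
The only common ancestor is 1a0b1a8, so it is the merge base.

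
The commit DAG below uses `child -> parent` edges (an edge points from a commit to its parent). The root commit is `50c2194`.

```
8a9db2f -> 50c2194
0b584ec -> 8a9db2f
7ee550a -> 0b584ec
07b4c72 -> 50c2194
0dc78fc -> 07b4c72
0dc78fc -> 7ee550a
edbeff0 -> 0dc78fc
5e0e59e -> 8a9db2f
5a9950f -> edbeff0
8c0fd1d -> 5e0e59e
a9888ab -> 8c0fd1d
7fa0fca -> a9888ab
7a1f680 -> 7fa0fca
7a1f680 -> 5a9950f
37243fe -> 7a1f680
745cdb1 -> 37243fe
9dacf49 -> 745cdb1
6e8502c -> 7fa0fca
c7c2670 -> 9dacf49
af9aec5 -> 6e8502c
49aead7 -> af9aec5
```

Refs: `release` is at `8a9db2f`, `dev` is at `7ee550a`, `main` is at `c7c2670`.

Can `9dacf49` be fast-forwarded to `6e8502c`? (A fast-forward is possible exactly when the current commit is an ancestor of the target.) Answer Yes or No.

No

A fast-forward from 9dacf49 to 6e8502c is possible iff 9dacf49 is an ancestor of 6e8502c.
Ancestors of 6e8502c: {50c2194, 5e0e59e, 6e8502c, 7fa0fca, 8a9db2f, 8c0fd1d, a9888ab}.
9dacf49 is not among them, so fast-forward is not possible.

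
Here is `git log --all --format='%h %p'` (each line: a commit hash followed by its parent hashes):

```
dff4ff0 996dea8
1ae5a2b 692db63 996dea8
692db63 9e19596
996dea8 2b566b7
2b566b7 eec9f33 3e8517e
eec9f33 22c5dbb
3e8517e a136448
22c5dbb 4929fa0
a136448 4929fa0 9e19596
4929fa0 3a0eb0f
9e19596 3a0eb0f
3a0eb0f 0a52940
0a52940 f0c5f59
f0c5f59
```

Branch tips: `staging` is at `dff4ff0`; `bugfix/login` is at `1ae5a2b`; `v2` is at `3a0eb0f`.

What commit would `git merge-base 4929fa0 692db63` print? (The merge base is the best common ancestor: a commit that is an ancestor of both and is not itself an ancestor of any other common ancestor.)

3a0eb0f

Ancestors of 4929fa0: {0a52940, 3a0eb0f, 4929fa0, f0c5f59}.
Ancestors of 692db63: {0a52940, 3a0eb0f, 692db63, 9e19596, f0c5f59}.
Common ancestors: {0a52940, 3a0eb0f, f0c5f59}.
Among these, 3a0eb0f is not an ancestor of any other common ancestor — it is the merge base.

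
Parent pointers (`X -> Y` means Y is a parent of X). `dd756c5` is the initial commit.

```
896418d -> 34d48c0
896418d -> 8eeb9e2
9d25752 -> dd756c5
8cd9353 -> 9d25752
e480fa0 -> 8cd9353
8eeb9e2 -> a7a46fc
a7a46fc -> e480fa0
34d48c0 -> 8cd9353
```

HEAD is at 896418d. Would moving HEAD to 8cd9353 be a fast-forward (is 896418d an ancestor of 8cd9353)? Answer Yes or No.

A fast-forward from 896418d to 8cd9353 is possible iff 896418d is an ancestor of 8cd9353.
Ancestors of 8cd9353: {8cd9353, 9d25752, dd756c5}.
896418d is not among them, so fast-forward is not possible.

No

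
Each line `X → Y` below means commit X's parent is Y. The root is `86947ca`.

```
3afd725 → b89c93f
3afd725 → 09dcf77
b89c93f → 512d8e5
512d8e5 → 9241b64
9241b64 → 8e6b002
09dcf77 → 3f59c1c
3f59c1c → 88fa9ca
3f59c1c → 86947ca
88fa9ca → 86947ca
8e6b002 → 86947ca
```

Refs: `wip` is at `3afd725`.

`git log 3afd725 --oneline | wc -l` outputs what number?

Walking parent pointers from 3afd725: reachable set = {09dcf77, 3afd725, 3f59c1c, 512d8e5, 86947ca, 88fa9ca, 8e6b002, 9241b64, b89c93f}.
That is 9 commits.

9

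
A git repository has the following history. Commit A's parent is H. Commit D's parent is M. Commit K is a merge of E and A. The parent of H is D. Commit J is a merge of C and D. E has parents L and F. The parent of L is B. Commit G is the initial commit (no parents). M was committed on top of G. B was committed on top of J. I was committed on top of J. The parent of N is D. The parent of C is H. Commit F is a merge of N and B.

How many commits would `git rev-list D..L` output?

5

Reachable from L: {B, C, D, G, H, J, L, M}.
Reachable from D: {D, G, M}.
In L's history but not D's: {B, C, H, J, L} — 5 commits.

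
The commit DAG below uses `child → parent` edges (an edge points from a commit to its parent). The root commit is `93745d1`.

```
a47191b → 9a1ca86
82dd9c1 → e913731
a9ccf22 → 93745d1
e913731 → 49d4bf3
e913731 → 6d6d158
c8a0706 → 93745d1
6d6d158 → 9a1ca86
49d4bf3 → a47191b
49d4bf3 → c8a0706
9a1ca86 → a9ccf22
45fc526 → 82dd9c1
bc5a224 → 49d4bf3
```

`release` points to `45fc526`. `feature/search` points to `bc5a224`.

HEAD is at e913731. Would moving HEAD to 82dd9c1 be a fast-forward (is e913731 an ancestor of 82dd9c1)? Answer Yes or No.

Yes

A fast-forward from e913731 to 82dd9c1 is possible iff e913731 is an ancestor of 82dd9c1.
Ancestors of 82dd9c1: {49d4bf3, 6d6d158, 82dd9c1, 93745d1, 9a1ca86, a47191b, a9ccf22, c8a0706, e913731}.
e913731 is among them, so fast-forward is possible.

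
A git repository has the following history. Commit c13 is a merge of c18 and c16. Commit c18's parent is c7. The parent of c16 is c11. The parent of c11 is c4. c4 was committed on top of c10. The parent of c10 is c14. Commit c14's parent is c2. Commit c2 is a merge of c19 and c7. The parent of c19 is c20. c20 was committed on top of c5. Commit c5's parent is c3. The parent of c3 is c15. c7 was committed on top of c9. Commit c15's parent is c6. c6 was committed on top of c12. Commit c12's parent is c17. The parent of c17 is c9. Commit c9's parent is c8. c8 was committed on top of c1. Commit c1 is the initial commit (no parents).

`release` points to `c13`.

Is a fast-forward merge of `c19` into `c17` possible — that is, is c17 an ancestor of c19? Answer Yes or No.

A fast-forward from c17 to c19 is possible iff c17 is an ancestor of c19.
Ancestors of c19: {c1, c12, c15, c17, c19, c20, c3, c5, c6, c8, c9}.
c17 is among them, so fast-forward is possible.

Yes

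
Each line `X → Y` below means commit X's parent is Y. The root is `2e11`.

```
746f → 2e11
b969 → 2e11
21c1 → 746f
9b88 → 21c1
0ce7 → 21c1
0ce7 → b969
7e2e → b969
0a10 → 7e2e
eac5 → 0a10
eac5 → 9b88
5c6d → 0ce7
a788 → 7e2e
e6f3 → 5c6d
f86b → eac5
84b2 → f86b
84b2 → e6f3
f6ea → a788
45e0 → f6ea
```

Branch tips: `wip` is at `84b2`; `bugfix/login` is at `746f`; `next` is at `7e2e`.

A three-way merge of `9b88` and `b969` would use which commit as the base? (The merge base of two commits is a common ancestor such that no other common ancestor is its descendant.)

2e11

Ancestors of 9b88: {21c1, 2e11, 746f, 9b88}.
Ancestors of b969: {2e11, b969}.
Common ancestors: {2e11}.
The only common ancestor is 2e11, so it is the merge base.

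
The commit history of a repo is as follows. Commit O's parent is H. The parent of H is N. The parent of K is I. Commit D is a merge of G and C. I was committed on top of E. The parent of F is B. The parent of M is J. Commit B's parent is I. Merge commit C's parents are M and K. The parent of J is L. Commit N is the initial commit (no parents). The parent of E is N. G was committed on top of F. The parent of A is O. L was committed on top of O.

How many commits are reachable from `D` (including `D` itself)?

Walking parent pointers from D: reachable set = {B, C, D, E, F, G, H, I, J, K, L, M, N, O}.
That is 14 commits.

14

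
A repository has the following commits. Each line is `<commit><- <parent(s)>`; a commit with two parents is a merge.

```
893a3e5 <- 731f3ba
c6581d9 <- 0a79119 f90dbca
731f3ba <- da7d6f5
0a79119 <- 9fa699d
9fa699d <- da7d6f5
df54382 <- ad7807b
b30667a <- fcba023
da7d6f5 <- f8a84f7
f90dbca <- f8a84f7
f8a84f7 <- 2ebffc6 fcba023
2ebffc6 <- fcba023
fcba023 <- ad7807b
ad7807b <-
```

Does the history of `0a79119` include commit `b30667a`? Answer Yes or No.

No

Ancestors of 0a79119: {0a79119, 2ebffc6, 9fa699d, ad7807b, da7d6f5, f8a84f7, fcba023}.
b30667a is not in that set, so it is not an ancestor of 0a79119.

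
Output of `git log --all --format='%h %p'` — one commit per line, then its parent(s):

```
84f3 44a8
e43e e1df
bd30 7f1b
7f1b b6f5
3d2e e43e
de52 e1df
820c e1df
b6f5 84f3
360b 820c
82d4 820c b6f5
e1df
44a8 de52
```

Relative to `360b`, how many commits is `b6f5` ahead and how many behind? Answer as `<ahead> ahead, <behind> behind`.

4 ahead, 2 behind

Reachable from b6f5: {44a8, 84f3, b6f5, de52, e1df}.
Reachable from 360b: {360b, 820c, e1df}.
Only in b6f5's history (ahead): {44a8, 84f3, b6f5, de52} — 4.
Only in 360b's history (behind): {360b, 820c} — 2.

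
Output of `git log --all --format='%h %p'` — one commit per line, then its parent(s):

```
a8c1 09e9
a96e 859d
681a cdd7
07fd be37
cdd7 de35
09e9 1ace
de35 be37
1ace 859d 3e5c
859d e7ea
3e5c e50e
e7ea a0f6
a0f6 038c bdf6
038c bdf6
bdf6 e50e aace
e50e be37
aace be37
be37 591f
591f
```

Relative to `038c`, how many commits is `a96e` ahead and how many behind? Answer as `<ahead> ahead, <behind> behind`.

4 ahead, 0 behind

Reachable from a96e: {038c, 591f, 859d, a0f6, a96e, aace, bdf6, be37, e50e, e7ea}.
Reachable from 038c: {038c, 591f, aace, bdf6, be37, e50e}.
Only in a96e's history (ahead): {859d, a0f6, a96e, e7ea} — 4.
Only in 038c's history (behind): {} — 0.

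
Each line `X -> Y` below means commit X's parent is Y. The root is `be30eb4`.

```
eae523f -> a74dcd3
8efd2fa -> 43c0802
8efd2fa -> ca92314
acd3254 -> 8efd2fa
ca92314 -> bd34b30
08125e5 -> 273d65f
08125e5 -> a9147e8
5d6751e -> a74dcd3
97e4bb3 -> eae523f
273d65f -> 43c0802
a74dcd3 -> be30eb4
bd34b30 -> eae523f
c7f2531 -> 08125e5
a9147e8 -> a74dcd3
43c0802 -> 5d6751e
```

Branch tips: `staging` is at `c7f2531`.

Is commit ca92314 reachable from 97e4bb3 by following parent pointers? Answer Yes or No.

No

Ancestors of 97e4bb3: {97e4bb3, a74dcd3, be30eb4, eae523f}.
ca92314 is not in that set, so it is not an ancestor of 97e4bb3.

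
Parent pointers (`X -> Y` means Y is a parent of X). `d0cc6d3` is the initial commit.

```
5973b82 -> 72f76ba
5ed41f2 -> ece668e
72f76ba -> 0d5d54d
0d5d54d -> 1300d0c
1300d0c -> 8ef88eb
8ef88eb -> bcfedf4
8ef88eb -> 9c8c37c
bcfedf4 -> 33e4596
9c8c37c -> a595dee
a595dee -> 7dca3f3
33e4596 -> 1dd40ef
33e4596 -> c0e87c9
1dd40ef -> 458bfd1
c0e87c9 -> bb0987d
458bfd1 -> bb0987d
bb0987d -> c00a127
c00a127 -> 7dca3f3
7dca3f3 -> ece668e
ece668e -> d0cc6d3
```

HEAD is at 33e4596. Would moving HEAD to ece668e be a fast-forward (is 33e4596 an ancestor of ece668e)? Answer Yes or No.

No

A fast-forward from 33e4596 to ece668e is possible iff 33e4596 is an ancestor of ece668e.
Ancestors of ece668e: {d0cc6d3, ece668e}.
33e4596 is not among them, so fast-forward is not possible.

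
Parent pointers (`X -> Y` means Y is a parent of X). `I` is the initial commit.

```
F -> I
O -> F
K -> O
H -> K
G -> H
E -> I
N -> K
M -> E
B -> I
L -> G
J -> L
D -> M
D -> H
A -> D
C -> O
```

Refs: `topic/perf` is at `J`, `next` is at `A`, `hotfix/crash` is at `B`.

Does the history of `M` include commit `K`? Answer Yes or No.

No

Ancestors of M: {E, I, M}.
K is not in that set, so it is not an ancestor of M.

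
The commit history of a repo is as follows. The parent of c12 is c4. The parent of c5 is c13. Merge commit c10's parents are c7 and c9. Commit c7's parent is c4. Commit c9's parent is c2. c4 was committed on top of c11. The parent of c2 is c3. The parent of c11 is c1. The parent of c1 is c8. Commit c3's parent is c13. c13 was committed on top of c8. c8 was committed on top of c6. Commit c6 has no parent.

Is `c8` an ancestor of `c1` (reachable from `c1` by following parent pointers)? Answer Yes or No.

Ancestors of c1 (commits reachable by following parents): {c1, c6, c8}.
c8 is in that set, so it is an ancestor of c1.

Yes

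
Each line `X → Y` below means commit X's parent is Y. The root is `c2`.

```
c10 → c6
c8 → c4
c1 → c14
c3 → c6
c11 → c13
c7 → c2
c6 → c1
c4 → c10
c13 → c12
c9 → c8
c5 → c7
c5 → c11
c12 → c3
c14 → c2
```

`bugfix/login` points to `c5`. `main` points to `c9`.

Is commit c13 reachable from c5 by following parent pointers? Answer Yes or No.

Yes

Ancestors of c5 (commits reachable by following parents): {c1, c11, c12, c13, c14, c2, c3, c5, c6, c7}.
c13 is in that set, so it is an ancestor of c5.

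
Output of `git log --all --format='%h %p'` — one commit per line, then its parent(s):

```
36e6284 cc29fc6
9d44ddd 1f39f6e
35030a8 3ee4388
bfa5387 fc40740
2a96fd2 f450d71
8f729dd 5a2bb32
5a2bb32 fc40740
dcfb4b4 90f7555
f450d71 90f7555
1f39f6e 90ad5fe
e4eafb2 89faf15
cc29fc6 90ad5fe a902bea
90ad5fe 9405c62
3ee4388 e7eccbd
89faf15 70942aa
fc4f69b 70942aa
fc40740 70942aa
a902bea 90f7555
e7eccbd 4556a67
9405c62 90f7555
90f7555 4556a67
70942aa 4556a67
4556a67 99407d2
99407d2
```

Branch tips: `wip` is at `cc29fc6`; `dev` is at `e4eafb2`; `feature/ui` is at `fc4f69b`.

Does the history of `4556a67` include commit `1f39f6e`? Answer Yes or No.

Ancestors of 4556a67: {4556a67, 99407d2}.
1f39f6e is not in that set, so it is not an ancestor of 4556a67.

No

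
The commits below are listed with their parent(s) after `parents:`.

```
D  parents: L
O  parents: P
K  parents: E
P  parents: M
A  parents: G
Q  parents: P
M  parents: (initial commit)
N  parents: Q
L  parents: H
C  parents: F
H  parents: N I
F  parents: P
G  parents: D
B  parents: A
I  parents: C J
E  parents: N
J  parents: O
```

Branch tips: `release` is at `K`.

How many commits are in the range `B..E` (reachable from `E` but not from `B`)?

Reachable from E: {E, M, N, P, Q}.
Reachable from B: {A, B, C, D, F, G, H, I, J, L, M, N, O, P, Q}.
In E's history but not B's: {E} — 1 commit.

1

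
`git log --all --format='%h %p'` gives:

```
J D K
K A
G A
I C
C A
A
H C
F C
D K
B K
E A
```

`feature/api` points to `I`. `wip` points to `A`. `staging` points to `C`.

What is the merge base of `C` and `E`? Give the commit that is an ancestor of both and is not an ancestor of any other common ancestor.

Ancestors of C: {A, C}.
Ancestors of E: {A, E}.
Common ancestors: {A}.
The only common ancestor is A, so it is the merge base.

A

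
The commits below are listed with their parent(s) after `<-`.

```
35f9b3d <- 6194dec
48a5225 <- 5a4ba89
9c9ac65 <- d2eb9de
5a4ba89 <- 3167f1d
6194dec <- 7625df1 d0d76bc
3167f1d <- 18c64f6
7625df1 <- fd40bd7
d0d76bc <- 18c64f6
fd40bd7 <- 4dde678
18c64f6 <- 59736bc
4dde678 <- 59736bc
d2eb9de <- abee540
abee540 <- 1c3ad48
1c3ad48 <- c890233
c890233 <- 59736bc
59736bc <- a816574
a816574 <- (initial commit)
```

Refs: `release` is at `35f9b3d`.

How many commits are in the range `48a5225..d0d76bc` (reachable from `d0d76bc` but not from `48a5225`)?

Reachable from d0d76bc: {18c64f6, 59736bc, a816574, d0d76bc}.
Reachable from 48a5225: {18c64f6, 3167f1d, 48a5225, 59736bc, 5a4ba89, a816574}.
In d0d76bc's history but not 48a5225's: {d0d76bc} — 1 commit.

1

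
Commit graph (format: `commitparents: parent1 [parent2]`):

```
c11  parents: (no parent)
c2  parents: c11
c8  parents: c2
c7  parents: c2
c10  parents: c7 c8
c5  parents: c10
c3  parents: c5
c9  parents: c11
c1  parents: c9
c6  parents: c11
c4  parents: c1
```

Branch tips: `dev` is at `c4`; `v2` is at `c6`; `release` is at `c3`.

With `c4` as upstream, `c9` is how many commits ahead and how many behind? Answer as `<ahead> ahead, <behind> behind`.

0 ahead, 2 behind

Reachable from c9: {c11, c9}.
Reachable from c4: {c1, c11, c4, c9}.
Only in c9's history (ahead): {} — 0.
Only in c4's history (behind): {c1, c4} — 2.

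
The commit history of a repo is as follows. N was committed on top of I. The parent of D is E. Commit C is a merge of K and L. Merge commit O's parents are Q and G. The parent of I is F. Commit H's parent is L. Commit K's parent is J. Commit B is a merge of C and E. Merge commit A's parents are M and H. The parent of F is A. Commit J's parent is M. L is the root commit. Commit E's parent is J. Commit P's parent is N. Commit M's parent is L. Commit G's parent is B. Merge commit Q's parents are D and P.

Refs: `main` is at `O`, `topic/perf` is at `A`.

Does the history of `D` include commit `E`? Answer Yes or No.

Ancestors of D (commits reachable by following parents): {D, E, J, L, M}.
E is in that set, so it is an ancestor of D.

Yes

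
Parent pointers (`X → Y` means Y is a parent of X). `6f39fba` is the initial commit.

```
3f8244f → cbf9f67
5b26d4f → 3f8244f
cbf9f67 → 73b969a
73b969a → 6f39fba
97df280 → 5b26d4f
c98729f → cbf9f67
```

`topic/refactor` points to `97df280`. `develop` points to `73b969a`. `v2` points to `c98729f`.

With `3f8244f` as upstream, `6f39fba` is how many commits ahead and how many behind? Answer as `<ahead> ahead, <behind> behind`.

0 ahead, 3 behind

Reachable from 6f39fba: {6f39fba}.
Reachable from 3f8244f: {3f8244f, 6f39fba, 73b969a, cbf9f67}.
Only in 6f39fba's history (ahead): {} — 0.
Only in 3f8244f's history (behind): {3f8244f, 73b969a, cbf9f67} — 3.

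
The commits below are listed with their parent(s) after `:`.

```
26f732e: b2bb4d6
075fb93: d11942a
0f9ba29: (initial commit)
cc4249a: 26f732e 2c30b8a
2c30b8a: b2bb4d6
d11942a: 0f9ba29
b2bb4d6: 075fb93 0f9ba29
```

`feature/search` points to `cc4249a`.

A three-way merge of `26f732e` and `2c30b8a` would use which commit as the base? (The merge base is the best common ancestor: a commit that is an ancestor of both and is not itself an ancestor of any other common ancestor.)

Ancestors of 26f732e: {075fb93, 0f9ba29, 26f732e, b2bb4d6, d11942a}.
Ancestors of 2c30b8a: {075fb93, 0f9ba29, 2c30b8a, b2bb4d6, d11942a}.
Common ancestors: {075fb93, 0f9ba29, b2bb4d6, d11942a}.
Among these, b2bb4d6 is not an ancestor of any other common ancestor — it is the merge base.

b2bb4d6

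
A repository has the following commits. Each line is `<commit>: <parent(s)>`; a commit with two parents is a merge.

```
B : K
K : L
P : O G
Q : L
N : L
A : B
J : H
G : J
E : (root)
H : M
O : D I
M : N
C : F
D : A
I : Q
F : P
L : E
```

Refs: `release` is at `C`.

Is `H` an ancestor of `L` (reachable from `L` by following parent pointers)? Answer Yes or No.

No

Ancestors of L: {E, L}.
H is not in that set, so it is not an ancestor of L.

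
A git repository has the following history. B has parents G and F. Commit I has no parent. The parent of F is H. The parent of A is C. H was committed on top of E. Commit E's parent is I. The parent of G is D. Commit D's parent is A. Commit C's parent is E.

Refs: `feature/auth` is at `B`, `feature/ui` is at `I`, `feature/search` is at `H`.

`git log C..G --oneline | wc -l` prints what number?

3

Reachable from G: {A, C, D, E, G, I}.
Reachable from C: {C, E, I}.
In G's history but not C's: {A, D, G} — 3 commits.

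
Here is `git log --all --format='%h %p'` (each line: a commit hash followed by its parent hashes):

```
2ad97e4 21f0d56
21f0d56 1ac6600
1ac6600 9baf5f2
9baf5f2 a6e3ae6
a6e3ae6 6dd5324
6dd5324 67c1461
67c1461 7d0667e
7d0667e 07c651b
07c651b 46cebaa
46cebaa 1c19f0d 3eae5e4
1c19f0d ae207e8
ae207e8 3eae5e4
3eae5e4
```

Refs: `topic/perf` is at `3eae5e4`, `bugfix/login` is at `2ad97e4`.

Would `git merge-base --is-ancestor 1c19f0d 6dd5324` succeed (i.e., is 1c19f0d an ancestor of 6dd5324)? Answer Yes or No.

Ancestors of 6dd5324 (commits reachable by following parents): {07c651b, 1c19f0d, 3eae5e4, 46cebaa, 67c1461, 6dd5324, 7d0667e, ae207e8}.
1c19f0d is in that set, so it is an ancestor of 6dd5324.

Yes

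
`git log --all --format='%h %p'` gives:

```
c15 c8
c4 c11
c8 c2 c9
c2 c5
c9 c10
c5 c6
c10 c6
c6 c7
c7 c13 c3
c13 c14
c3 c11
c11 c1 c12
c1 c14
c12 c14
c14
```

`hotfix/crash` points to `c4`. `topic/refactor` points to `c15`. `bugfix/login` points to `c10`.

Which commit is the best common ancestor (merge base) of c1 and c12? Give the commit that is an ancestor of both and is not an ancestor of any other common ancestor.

Ancestors of c1: {c1, c14}.
Ancestors of c12: {c12, c14}.
Common ancestors: {c14}.
The only common ancestor is c14, so it is the merge base.

c14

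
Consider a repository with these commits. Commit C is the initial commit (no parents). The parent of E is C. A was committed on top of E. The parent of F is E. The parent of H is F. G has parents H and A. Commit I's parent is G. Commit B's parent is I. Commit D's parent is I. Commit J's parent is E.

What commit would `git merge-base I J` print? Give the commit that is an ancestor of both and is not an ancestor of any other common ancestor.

Ancestors of I: {A, C, E, F, G, H, I}.
Ancestors of J: {C, E, J}.
Common ancestors: {C, E}.
Among these, E is not an ancestor of any other common ancestor — it is the merge base.

E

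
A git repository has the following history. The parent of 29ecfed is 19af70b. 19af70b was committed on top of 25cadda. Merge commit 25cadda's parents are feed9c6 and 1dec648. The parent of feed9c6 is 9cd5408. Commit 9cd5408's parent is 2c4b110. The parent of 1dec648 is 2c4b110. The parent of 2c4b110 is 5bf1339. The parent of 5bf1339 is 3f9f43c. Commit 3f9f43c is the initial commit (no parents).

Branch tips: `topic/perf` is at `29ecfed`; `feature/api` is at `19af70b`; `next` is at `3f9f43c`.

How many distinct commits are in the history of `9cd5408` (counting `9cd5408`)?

Walking parent pointers from 9cd5408: reachable set = {2c4b110, 3f9f43c, 5bf1339, 9cd5408}.
That is 4 commits.

4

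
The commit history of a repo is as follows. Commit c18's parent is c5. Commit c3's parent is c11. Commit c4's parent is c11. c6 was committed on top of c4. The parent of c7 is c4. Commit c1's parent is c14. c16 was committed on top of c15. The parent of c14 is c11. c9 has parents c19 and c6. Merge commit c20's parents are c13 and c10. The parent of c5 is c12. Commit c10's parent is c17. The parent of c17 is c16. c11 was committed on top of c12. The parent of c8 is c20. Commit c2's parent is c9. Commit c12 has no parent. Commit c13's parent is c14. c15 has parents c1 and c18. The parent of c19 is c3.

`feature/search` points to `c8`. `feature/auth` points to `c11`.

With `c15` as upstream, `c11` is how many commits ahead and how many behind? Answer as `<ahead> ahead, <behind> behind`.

0 ahead, 5 behind

Reachable from c11: {c11, c12}.
Reachable from c15: {c1, c11, c12, c14, c15, c18, c5}.
Only in c11's history (ahead): {} — 0.
Only in c15's history (behind): {c1, c14, c15, c18, c5} — 5.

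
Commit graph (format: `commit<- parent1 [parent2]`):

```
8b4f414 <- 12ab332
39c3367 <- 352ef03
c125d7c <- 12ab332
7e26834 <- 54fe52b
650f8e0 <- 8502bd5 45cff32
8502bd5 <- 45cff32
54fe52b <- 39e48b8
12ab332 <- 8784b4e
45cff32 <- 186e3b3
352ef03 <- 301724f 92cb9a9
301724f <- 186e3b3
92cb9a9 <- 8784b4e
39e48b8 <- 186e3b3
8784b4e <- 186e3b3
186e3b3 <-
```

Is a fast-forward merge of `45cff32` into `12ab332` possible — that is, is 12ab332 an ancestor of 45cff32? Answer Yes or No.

No

A fast-forward from 12ab332 to 45cff32 is possible iff 12ab332 is an ancestor of 45cff32.
Ancestors of 45cff32: {186e3b3, 45cff32}.
12ab332 is not among them, so fast-forward is not possible.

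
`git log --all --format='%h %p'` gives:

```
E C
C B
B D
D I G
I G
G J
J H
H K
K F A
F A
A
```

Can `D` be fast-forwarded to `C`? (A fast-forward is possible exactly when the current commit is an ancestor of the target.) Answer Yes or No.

Yes

A fast-forward from D to C is possible iff D is an ancestor of C.
Ancestors of C: {A, B, C, D, F, G, H, I, J, K}.
D is among them, so fast-forward is possible.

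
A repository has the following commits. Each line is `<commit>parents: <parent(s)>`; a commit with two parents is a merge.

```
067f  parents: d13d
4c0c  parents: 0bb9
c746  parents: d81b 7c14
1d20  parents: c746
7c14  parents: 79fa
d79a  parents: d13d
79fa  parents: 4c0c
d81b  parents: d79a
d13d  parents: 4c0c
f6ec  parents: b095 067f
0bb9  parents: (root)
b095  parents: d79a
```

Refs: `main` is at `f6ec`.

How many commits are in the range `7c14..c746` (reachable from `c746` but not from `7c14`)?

4

Reachable from c746: {0bb9, 4c0c, 79fa, 7c14, c746, d13d, d79a, d81b}.
Reachable from 7c14: {0bb9, 4c0c, 79fa, 7c14}.
In c746's history but not 7c14's: {c746, d13d, d79a, d81b} — 4 commits.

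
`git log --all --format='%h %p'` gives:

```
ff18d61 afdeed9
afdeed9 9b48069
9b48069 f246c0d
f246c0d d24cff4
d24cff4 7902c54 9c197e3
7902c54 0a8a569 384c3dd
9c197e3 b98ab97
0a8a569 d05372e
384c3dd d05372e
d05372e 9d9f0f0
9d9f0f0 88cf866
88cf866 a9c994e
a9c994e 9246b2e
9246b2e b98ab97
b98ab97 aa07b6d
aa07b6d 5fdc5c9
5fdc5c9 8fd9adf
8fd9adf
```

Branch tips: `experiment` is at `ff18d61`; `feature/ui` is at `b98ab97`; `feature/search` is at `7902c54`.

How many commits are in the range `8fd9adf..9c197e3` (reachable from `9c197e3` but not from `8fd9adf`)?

4

Reachable from 9c197e3: {5fdc5c9, 8fd9adf, 9c197e3, aa07b6d, b98ab97}.
Reachable from 8fd9adf: {8fd9adf}.
In 9c197e3's history but not 8fd9adf's: {5fdc5c9, 9c197e3, aa07b6d, b98ab97} — 4 commits.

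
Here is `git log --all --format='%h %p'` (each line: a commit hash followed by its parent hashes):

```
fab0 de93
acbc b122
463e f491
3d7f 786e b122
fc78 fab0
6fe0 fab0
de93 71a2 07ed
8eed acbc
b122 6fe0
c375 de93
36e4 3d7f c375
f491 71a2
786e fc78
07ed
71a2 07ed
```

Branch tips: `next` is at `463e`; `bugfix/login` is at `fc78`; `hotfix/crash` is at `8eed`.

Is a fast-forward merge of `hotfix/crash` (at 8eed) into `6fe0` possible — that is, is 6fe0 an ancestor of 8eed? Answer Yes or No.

A fast-forward from 6fe0 to 8eed is possible iff 6fe0 is an ancestor of 8eed.
Ancestors of 8eed: {07ed, 6fe0, 71a2, 8eed, acbc, b122, de93, fab0}.
6fe0 is among them, so fast-forward is possible.

Yes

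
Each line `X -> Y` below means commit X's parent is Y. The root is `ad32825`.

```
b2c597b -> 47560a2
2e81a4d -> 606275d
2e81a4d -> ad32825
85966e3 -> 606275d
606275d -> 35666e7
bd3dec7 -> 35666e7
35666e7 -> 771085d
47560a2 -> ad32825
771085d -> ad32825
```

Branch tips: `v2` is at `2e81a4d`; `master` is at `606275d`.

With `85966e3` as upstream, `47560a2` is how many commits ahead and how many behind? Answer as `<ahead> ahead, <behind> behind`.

1 ahead, 4 behind

Reachable from 47560a2: {47560a2, ad32825}.
Reachable from 85966e3: {35666e7, 606275d, 771085d, 85966e3, ad32825}.
Only in 47560a2's history (ahead): {47560a2} — 1.
Only in 85966e3's history (behind): {35666e7, 606275d, 771085d, 85966e3} — 4.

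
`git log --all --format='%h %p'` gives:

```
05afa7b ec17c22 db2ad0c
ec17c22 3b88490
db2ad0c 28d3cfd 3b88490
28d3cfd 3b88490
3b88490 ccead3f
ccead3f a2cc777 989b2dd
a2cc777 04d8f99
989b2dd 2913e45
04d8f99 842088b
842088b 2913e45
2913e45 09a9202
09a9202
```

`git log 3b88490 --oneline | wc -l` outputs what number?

Walking parent pointers from 3b88490: reachable set = {04d8f99, 09a9202, 2913e45, 3b88490, 842088b, 989b2dd, a2cc777, ccead3f}.
That is 8 commits.

8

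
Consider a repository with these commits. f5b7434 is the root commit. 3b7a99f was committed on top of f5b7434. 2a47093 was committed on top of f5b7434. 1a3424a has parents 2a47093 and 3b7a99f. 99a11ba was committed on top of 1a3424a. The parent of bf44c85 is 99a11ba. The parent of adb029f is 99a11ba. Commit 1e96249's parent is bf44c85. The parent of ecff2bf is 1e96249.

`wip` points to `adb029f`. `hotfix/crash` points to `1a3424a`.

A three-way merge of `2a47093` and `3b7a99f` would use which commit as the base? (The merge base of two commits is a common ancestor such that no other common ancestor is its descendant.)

f5b7434

Ancestors of 2a47093: {2a47093, f5b7434}.
Ancestors of 3b7a99f: {3b7a99f, f5b7434}.
Common ancestors: {f5b7434}.
The only common ancestor is f5b7434, so it is the merge base.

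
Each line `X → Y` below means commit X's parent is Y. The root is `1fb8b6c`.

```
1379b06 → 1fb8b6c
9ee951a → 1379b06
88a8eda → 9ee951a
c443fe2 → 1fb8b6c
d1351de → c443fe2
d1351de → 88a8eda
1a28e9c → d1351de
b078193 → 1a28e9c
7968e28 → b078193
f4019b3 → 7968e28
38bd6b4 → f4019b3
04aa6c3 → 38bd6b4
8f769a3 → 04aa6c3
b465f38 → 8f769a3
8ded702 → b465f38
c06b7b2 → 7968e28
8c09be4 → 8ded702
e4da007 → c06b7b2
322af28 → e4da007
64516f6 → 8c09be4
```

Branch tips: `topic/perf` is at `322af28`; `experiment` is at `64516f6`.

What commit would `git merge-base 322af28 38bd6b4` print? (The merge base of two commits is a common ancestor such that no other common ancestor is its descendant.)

7968e28

Ancestors of 322af28: {1379b06, 1a28e9c, 1fb8b6c, 322af28, 7968e28, 88a8eda, 9ee951a, b078193, c06b7b2, c443fe2, d1351de, e4da007}.
Ancestors of 38bd6b4: {1379b06, 1a28e9c, 1fb8b6c, 38bd6b4, 7968e28, 88a8eda, 9ee951a, b078193, c443fe2, d1351de, f4019b3}.
Common ancestors: {1379b06, 1a28e9c, 1fb8b6c, 7968e28, 88a8eda, 9ee951a, b078193, c443fe2, d1351de}.
Among these, 7968e28 is not an ancestor of any other common ancestor — it is the merge base.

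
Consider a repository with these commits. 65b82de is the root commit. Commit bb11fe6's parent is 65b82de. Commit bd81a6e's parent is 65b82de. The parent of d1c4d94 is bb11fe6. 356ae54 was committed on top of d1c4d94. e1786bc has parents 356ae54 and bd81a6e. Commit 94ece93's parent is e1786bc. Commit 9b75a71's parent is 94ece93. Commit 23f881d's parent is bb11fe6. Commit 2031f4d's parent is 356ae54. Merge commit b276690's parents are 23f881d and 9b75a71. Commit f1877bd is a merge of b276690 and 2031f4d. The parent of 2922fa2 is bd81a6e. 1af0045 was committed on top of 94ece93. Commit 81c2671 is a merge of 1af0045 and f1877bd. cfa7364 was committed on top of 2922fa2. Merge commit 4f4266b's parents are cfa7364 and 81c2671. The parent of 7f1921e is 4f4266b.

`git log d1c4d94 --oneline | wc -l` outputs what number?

Walking parent pointers from d1c4d94: reachable set = {65b82de, bb11fe6, d1c4d94}.
That is 3 commits.

3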